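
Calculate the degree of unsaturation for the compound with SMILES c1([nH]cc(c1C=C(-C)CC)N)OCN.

Molecular formula from the SMILES: C10H17N3O.
DoU = (2C + 2 + N − H − X)/2 = (2·10 + 2 + 3 − 17 − 0)/2 = 8/2 = 4.
(Structurally: 1 ring(s) + 3 π bond(s) = 4.)

4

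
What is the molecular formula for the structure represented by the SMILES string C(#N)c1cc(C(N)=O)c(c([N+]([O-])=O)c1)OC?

C9H7N3O4

Heavy atoms from the SMILES: 9 C, 3 N, 4 O.
Implicit hydrogens by atom environment:
  4 × C (aromatic): no H
  3 × O: no H
  2 × C (aromatic): 1 H each → 2
  2 × C: no H
  1 × C: 3 H
  1 × N: 2 H
  1 × N (charge +1): no H
  1 × N: no H
  1 × O (charge -1): no H
  Total hydrogens = 7.
Molecular formula: C9H7N3O4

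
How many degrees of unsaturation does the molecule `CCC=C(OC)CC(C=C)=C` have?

Molecular formula from the SMILES: C10H16O.
DoU = (2C + 2 + N − H − X)/2 = (2·10 + 2 + 0 − 16 − 0)/2 = 6/2 = 3.
(Structurally: 0 ring(s) + 3 π bond(s) = 3.)

3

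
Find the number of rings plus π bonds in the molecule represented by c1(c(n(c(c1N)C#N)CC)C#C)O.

Molecular formula from the SMILES: C9H9N3O.
DoU = (2C + 2 + N − H − X)/2 = (2·9 + 2 + 3 − 9 − 0)/2 = 14/2 = 7.
(Structurally: 1 ring(s) + 6 π bond(s) = 7.)

7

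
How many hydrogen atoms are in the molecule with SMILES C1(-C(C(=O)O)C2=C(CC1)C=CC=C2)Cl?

11

Hydrogens are implicit in SMILES; fill each atom to its normal valence:
  4 × C (aromatic): 1 H each → 4
  2 × C: 2 H each → 4
  2 × C: 1 H each → 2
  2 × C (aromatic): no H
  1 × C: no H
  1 × Cl: no H
  1 × O: 1 H
  1 × O: no H
  Total hydrogens = 11.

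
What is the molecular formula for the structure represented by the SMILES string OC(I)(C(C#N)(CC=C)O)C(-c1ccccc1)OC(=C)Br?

Heavy atoms from the SMILES: 1 Br, 15 C, 1 I, 1 N, 3 O.
Implicit hydrogens by atom environment:
  5 × C (aromatic): 1 H each → 5
  4 × C: no H
  3 × C: 2 H each → 6
  2 × C: 1 H each → 2
  2 × O: 1 H each → 2
  1 × Br: no H
  1 × C (aromatic): no H
  1 × I: no H
  1 × N: no H
  1 × O: no H
  Total hydrogens = 15.
Molecular formula: C15H15BrINO3

C15H15BrINO3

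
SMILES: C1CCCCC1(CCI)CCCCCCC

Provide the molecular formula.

Heavy atoms from the SMILES: 15 C, 1 I.
Implicit hydrogens by atom environment:
  13 × C: 2 H each → 26
  1 × C: 3 H
  1 × C: no H
  1 × I: no H
  Total hydrogens = 29.
Molecular formula: C15H29I

C15H29I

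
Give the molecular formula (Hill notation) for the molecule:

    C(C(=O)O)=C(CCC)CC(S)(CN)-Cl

C9H16ClNO2S

Heavy atoms from the SMILES: 9 C, 1 Cl, 1 N, 2 O, 1 S.
Implicit hydrogens by atom environment:
  4 × C: 2 H each → 8
  3 × C: no H
  1 × C: 3 H
  1 × C: 1 H
  1 × Cl: no H
  1 × N: 2 H
  1 × O: 1 H
  1 × O: no H
  1 × S: 1 H
  Total hydrogens = 16.
Molecular formula: C9H16ClNO2S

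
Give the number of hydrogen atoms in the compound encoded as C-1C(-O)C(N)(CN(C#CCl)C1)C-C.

Hydrogens are implicit in SMILES; fill each atom to its normal valence:
  4 × C: 2 H each → 8
  3 × C: no H
  1 × C: 3 H
  1 × C: 1 H
  1 × Cl: no H
  1 × N: 2 H
  1 × N: no H
  1 × O: 1 H
  Total hydrogens = 15.

15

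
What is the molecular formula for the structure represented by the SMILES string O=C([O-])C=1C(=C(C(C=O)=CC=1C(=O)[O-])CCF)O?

[C11H7FO6]2-

Heavy atoms from the SMILES: 11 C, 1 F, 6 O.
Implicit hydrogens by atom environment:
  5 × C (aromatic): no H
  3 × O: no H
  2 × C: 2 H each → 4
  2 × C: no H
  2 × O (charge -1): no H
  1 × C (aromatic): 1 H
  1 × C: 1 H
  1 × F: no H
  1 × O: 1 H
  Total hydrogens = 7.
Net charge -2.
Molecular formula: [C11H7FO6]2-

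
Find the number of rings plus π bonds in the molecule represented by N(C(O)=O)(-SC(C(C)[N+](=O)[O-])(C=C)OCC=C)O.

Molecular formula from the SMILES: C9H14N2O6S.
DoU = (2C + 2 + N − H − X)/2 = (2·9 + 2 + 2 − 14 − 0)/2 = 8/2 = 4.
(Structurally: 0 ring(s) + 4 π bond(s) = 4.)

4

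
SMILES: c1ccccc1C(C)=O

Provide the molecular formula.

Heavy atoms from the SMILES: 8 C, 1 O.
Implicit hydrogens by atom environment:
  5 × C (aromatic): 1 H each → 5
  1 × C: 3 H
  1 × C (aromatic): no H
  1 × C: no H
  1 × O: no H
  Total hydrogens = 8.
Molecular formula: C8H8O

C8H8O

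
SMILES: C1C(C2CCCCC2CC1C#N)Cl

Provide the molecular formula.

C11H16ClN

Heavy atoms from the SMILES: 11 C, 1 Cl, 1 N.
Implicit hydrogens by atom environment:
  6 × C: 2 H each → 12
  4 × C: 1 H each → 4
  1 × C: no H
  1 × Cl: no H
  1 × N: no H
  Total hydrogens = 16.
Molecular formula: C11H16ClN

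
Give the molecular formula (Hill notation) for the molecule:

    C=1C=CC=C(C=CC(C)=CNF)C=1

C11H12FN

Heavy atoms from the SMILES: 11 C, 1 F, 1 N.
Implicit hydrogens by atom environment:
  5 × C (aromatic): 1 H each → 5
  3 × C: 1 H each → 3
  1 × C: 3 H
  1 × C: no H
  1 × C (aromatic): no H
  1 × F: no H
  1 × N: 1 H
  Total hydrogens = 12.
Molecular formula: C11H12FN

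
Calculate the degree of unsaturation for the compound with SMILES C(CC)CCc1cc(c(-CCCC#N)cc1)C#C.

Molecular formula from the SMILES: C17H21N.
DoU = (2C + 2 + N − H − X)/2 = (2·17 + 2 + 1 − 21 − 0)/2 = 16/2 = 8.
(Structurally: 1 ring(s) + 7 π bond(s) = 8.)

8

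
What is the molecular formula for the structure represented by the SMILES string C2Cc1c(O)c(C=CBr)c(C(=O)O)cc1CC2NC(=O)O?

C14H14BrNO5

Heavy atoms from the SMILES: 1 Br, 14 C, 1 N, 5 O.
Implicit hydrogens by atom environment:
  5 × C (aromatic): no H
  3 × C: 2 H each → 6
  3 × C: 1 H each → 3
  3 × O: 1 H each → 3
  2 × C: no H
  2 × O: no H
  1 × Br: no H
  1 × C (aromatic): 1 H
  1 × N: 1 H
  Total hydrogens = 14.
Molecular formula: C14H14BrNO5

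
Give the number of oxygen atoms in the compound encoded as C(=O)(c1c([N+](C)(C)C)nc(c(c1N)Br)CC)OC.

The symbol for oxygen appears 2 times in the SMILES.

2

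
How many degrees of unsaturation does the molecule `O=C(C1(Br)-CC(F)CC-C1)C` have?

Molecular formula from the SMILES: C8H12BrFO.
DoU = (2C + 2 + N − H − X)/2 = (2·8 + 2 + 0 − 12 − 2)/2 = 4/2 = 2.
(Structurally: 1 ring(s) + 1 π bond(s) = 2.)

2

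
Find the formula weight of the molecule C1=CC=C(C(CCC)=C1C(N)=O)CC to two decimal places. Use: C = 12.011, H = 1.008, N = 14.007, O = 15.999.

Molecular formula: C12H17NO.
M = 12×12.011 + 17×1.008 + 1×14.007 + 1×15.999 = 191.27 g/mol.

191.27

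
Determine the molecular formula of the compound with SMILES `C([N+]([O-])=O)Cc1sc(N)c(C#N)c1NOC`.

C8H10N4O3S

Heavy atoms from the SMILES: 8 C, 4 N, 3 O, 1 S.
Implicit hydrogens by atom environment:
  4 × C (aromatic): no H
  2 × C: 2 H each → 4
  2 × O: no H
  1 × C: 3 H
  1 × C: no H
  1 × N: 2 H
  1 × N: 1 H
  1 × N (charge +1): no H
  1 × N: no H
  1 × O (charge -1): no H
  1 × S (aromatic): no H
  Total hydrogens = 10.
Molecular formula: C8H10N4O3S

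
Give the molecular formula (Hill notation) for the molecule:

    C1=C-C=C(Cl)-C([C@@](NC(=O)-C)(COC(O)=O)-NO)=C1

C11H13ClN2O5

Heavy atoms from the SMILES: 11 C, 1 Cl, 2 N, 5 O.
Implicit hydrogens by atom environment:
  4 × C (aromatic): 1 H each → 4
  3 × C: no H
  3 × O: no H
  2 × C (aromatic): no H
  2 × N: 1 H each → 2
  2 × O: 1 H each → 2
  1 × C: 3 H
  1 × C: 2 H
  1 × Cl: no H
  Total hydrogens = 13.
Molecular formula: C11H13ClN2O5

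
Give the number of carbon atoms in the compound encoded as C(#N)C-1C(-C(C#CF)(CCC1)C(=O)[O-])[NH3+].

The symbol for carbon appears 10 times in the SMILES.

10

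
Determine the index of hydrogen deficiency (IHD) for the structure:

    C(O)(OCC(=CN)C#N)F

Molecular formula from the SMILES: C5H7FN2O2.
DoU = (2C + 2 + N − H − X)/2 = (2·5 + 2 + 2 − 7 − 1)/2 = 6/2 = 3.
(Structurally: 0 ring(s) + 3 π bond(s) = 3.)

3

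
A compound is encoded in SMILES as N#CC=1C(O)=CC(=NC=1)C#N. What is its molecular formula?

Heavy atoms from the SMILES: 7 C, 3 N, 1 O.
Implicit hydrogens by atom environment:
  3 × C (aromatic): no H
  2 × C (aromatic): 1 H each → 2
  2 × C: no H
  2 × N: no H
  1 × N (aromatic): no H
  1 × O: 1 H
  Total hydrogens = 3.
Molecular formula: C7H3N3O

C7H3N3O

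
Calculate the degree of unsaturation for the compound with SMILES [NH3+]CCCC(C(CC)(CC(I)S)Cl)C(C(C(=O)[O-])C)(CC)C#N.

Molecular formula from the SMILES: C16H28ClIN2O2S.
DoU = (2C + 2 + N − H − X)/2 = (2·16 + 2 + 2 − 28 − 2)/2 = 6/2 = 3.
(Structurally: 0 ring(s) + 3 π bond(s) = 3.)

3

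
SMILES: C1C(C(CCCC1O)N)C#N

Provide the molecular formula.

C8H14N2O

Heavy atoms from the SMILES: 8 C, 2 N, 1 O.
Implicit hydrogens by atom environment:
  4 × C: 2 H each → 8
  3 × C: 1 H each → 3
  1 × C: no H
  1 × N: 2 H
  1 × N: no H
  1 × O: 1 H
  Total hydrogens = 14.
Molecular formula: C8H14N2O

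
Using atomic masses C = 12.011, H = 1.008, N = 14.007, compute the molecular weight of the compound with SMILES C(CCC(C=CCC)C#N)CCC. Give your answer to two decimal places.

179.31

Molecular formula: C12H21N.
M = 12×12.011 + 21×1.008 + 1×14.007 = 179.31 g/mol.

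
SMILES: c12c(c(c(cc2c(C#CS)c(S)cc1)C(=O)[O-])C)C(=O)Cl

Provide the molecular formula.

C15H8ClO3S2-

Heavy atoms from the SMILES: 15 C, 1 Cl, 3 O, 2 S.
Implicit hydrogens by atom environment:
  7 × C (aromatic): no H
  4 × C: no H
  3 × C (aromatic): 1 H each → 3
  2 × O: no H
  2 × S: 1 H each → 2
  1 × C: 3 H
  1 × Cl: no H
  1 × O (charge -1): no H
  Total hydrogens = 8.
Net charge -1.
Molecular formula: C15H8ClO3S2-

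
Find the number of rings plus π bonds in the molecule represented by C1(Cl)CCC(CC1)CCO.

Molecular formula from the SMILES: C8H15ClO.
DoU = (2C + 2 + N − H − X)/2 = (2·8 + 2 + 0 − 15 − 1)/2 = 2/2 = 1.
(Structurally: 1 ring(s) + 0 π bond(s) = 1.)

1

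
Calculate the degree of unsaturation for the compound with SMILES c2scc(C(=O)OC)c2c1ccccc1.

Molecular formula from the SMILES: C12H10O2S.
DoU = (2C + 2 + N − H − X)/2 = (2·12 + 2 + 0 − 10 − 0)/2 = 16/2 = 8.
(Structurally: 2 ring(s) + 6 π bond(s) = 8.)

8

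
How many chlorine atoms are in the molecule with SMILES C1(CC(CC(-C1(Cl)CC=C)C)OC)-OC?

The symbol for chlorine appears 1 time in the SMILES.

1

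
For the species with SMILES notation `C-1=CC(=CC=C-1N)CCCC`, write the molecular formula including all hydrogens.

Heavy atoms from the SMILES: 10 C, 1 N.
Implicit hydrogens by atom environment:
  4 × C (aromatic): 1 H each → 4
  3 × C: 2 H each → 6
  2 × C (aromatic): no H
  1 × C: 3 H
  1 × N: 2 H
  Total hydrogens = 15.
Molecular formula: C10H15N

C10H15N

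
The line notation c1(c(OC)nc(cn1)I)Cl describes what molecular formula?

Heavy atoms from the SMILES: 5 C, 1 Cl, 1 I, 2 N, 1 O.
Implicit hydrogens by atom environment:
  3 × C (aromatic): no H
  2 × N (aromatic): no H
  1 × C: 3 H
  1 × C (aromatic): 1 H
  1 × Cl: no H
  1 × I: no H
  1 × O: no H
  Total hydrogens = 4.
Molecular formula: C5H4ClIN2O

C5H4ClIN2O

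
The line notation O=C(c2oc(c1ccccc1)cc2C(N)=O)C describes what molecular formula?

C13H11NO3

Heavy atoms from the SMILES: 13 C, 1 N, 3 O.
Implicit hydrogens by atom environment:
  6 × C (aromatic): 1 H each → 6
  4 × C (aromatic): no H
  2 × C: no H
  2 × O: no H
  1 × C: 3 H
  1 × N: 2 H
  1 × O (aromatic): no H
  Total hydrogens = 11.
Molecular formula: C13H11NO3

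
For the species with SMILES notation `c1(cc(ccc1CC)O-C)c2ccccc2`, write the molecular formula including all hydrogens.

C15H16O

Heavy atoms from the SMILES: 15 C, 1 O.
Implicit hydrogens by atom environment:
  8 × C (aromatic): 1 H each → 8
  4 × C (aromatic): no H
  2 × C: 3 H each → 6
  1 × C: 2 H
  1 × O: no H
  Total hydrogens = 16.
Molecular formula: C15H16O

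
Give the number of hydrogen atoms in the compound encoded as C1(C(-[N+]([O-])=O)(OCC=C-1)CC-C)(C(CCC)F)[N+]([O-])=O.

Hydrogens are implicit in SMILES; fill each atom to its normal valence:
  5 × C: 2 H each → 10
  3 × C: 1 H each → 3
  3 × O: no H
  2 × C: 3 H each → 6
  2 × C: no H
  2 × N (charge +1): no H
  2 × O (charge -1): no H
  1 × F: no H
  Total hydrogens = 19.

19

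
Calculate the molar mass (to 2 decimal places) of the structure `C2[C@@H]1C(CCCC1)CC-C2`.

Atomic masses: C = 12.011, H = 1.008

Molecular formula: C10H18.
M = 10×12.011 + 18×1.008 = 138.25 g/mol.

138.25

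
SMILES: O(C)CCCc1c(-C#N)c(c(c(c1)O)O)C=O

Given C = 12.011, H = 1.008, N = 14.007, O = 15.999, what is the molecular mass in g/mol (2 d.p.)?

Molecular formula: C12H13NO4.
M = 12×12.011 + 13×1.008 + 1×14.007 + 4×15.999 = 235.24 g/mol.

235.24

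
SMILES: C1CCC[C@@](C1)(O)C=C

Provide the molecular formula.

C8H14O

Heavy atoms from the SMILES: 8 C, 1 O.
Implicit hydrogens by atom environment:
  6 × C: 2 H each → 12
  1 × C: 1 H
  1 × C: no H
  1 × O: 1 H
  Total hydrogens = 14.
Molecular formula: C8H14O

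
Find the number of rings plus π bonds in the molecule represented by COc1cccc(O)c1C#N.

6

Molecular formula from the SMILES: C8H7NO2.
DoU = (2C + 2 + N − H − X)/2 = (2·8 + 2 + 1 − 7 − 0)/2 = 12/2 = 6.
(Structurally: 1 ring(s) + 5 π bond(s) = 6.)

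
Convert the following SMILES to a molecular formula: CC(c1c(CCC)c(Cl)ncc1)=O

C10H12ClNO

Heavy atoms from the SMILES: 10 C, 1 Cl, 1 N, 1 O.
Implicit hydrogens by atom environment:
  3 × C (aromatic): no H
  2 × C: 3 H each → 6
  2 × C: 2 H each → 4
  2 × C (aromatic): 1 H each → 2
  1 × C: no H
  1 × Cl: no H
  1 × N (aromatic): no H
  1 × O: no H
  Total hydrogens = 12.
Molecular formula: C10H12ClNO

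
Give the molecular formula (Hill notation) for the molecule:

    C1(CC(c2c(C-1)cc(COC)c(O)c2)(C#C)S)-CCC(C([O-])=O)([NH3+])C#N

Heavy atoms from the SMILES: 19 C, 2 N, 4 O, 1 S.
Implicit hydrogens by atom environment:
  5 × C: 2 H each → 10
  5 × C: no H
  4 × C (aromatic): no H
  2 × C (aromatic): 1 H each → 2
  2 × C: 1 H each → 2
  2 × O: no H
  1 × C: 3 H
  1 × N (charge +1): 3 H
  1 × N: no H
  1 × O: 1 H
  1 × O (charge -1): no H
  1 × S: 1 H
  Total hydrogens = 22.
Molecular formula: C19H22N2O4S

C19H22N2O4S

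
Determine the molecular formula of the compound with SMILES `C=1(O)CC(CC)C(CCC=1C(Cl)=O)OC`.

Heavy atoms from the SMILES: 11 C, 1 Cl, 3 O.
Implicit hydrogens by atom environment:
  4 × C: 2 H each → 8
  3 × C: no H
  2 × C: 3 H each → 6
  2 × C: 1 H each → 2
  2 × O: no H
  1 × Cl: no H
  1 × O: 1 H
  Total hydrogens = 17.
Molecular formula: C11H17ClO3

C11H17ClO3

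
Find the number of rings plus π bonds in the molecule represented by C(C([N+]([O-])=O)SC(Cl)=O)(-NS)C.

Molecular formula from the SMILES: C4H7ClN2O3S2.
DoU = (2C + 2 + N − H − X)/2 = (2·4 + 2 + 2 − 7 − 1)/2 = 4/2 = 2.
(Structurally: 0 ring(s) + 2 π bond(s) = 2.)

2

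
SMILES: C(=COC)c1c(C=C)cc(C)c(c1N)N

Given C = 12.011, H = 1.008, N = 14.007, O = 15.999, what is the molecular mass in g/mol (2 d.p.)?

Molecular formula: C12H16N2O.
M = 12×12.011 + 16×1.008 + 2×14.007 + 1×15.999 = 204.27 g/mol.

204.27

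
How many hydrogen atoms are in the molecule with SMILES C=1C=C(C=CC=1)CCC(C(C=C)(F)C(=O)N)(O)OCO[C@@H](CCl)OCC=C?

Hydrogens are implicit in SMILES; fill each atom to its normal valence:
  7 × C: 2 H each → 14
  5 × C (aromatic): 1 H each → 5
  4 × O: no H
  3 × C: 1 H each → 3
  3 × C: no H
  1 × C (aromatic): no H
  1 × Cl: no H
  1 × F: no H
  1 × N: 2 H
  1 × O: 1 H
  Total hydrogens = 25.

25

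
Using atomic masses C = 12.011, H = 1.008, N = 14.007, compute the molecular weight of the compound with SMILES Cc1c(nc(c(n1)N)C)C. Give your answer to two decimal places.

137.19

Molecular formula: C7H11N3.
M = 7×12.011 + 11×1.008 + 3×14.007 = 137.19 g/mol.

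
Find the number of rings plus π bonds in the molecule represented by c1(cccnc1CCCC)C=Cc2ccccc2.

9

Molecular formula from the SMILES: C17H19N.
DoU = (2C + 2 + N − H − X)/2 = (2·17 + 2 + 1 − 19 − 0)/2 = 18/2 = 9.
(Structurally: 2 ring(s) + 7 π bond(s) = 9.)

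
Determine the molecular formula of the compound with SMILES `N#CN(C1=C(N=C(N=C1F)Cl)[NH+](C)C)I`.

C7H7ClFIN5+

Heavy atoms from the SMILES: 7 C, 1 Cl, 1 F, 1 I, 5 N.
Implicit hydrogens by atom environment:
  4 × C (aromatic): no H
  2 × C: 3 H each → 6
  2 × N (aromatic): no H
  2 × N: no H
  1 × C: no H
  1 × Cl: no H
  1 × F: no H
  1 × I: no H
  1 × N (charge +1): 1 H
  Total hydrogens = 7.
Net charge +1.
Molecular formula: C7H7ClFIN5+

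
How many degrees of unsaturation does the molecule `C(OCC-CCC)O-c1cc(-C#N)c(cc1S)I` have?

Molecular formula from the SMILES: C13H16INO2S.
DoU = (2C + 2 + N − H − X)/2 = (2·13 + 2 + 1 − 16 − 1)/2 = 12/2 = 6.
(Structurally: 1 ring(s) + 5 π bond(s) = 6.)

6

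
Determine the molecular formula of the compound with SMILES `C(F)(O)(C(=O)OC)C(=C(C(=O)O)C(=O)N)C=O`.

C8H8FNO7

Heavy atoms from the SMILES: 8 C, 1 F, 1 N, 7 O.
Implicit hydrogens by atom environment:
  6 × C: no H
  5 × O: no H
  2 × O: 1 H each → 2
  1 × C: 3 H
  1 × C: 1 H
  1 × F: no H
  1 × N: 2 H
  Total hydrogens = 8.
Molecular formula: C8H8FNO7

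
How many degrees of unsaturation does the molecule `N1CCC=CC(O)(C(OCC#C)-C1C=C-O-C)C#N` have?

7

Molecular formula from the SMILES: C14H18N2O3.
DoU = (2C + 2 + N − H − X)/2 = (2·14 + 2 + 2 − 18 − 0)/2 = 14/2 = 7.
(Structurally: 1 ring(s) + 6 π bond(s) = 7.)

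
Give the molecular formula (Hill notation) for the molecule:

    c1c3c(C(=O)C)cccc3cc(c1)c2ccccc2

Heavy atoms from the SMILES: 18 C, 1 O.
Implicit hydrogens by atom environment:
  11 × C (aromatic): 1 H each → 11
  5 × C (aromatic): no H
  1 × C: 3 H
  1 × C: no H
  1 × O: no H
  Total hydrogens = 14.
Molecular formula: C18H14O

C18H14O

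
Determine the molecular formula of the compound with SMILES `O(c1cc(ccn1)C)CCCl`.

Heavy atoms from the SMILES: 8 C, 1 Cl, 1 N, 1 O.
Implicit hydrogens by atom environment:
  3 × C (aromatic): 1 H each → 3
  2 × C: 2 H each → 4
  2 × C (aromatic): no H
  1 × C: 3 H
  1 × Cl: no H
  1 × N (aromatic): no H
  1 × O: no H
  Total hydrogens = 10.
Molecular formula: C8H10ClNO

C8H10ClNO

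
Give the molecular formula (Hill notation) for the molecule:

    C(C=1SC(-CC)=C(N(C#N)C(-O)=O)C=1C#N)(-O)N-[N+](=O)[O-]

Heavy atoms from the SMILES: 10 C, 5 N, 5 O, 1 S.
Implicit hydrogens by atom environment:
  4 × C (aromatic): no H
  3 × C: no H
  3 × N: no H
  2 × O: 1 H each → 2
  2 × O: no H
  1 × C: 3 H
  1 × C: 2 H
  1 × C: 1 H
  1 × N: 1 H
  1 × N (charge +1): no H
  1 × O (charge -1): no H
  1 × S (aromatic): no H
  Total hydrogens = 9.
Molecular formula: C10H9N5O5S

C10H9N5O5S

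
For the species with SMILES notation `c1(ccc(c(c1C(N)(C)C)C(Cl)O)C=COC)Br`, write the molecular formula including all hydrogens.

C13H17BrClNO2

Heavy atoms from the SMILES: 1 Br, 13 C, 1 Cl, 1 N, 2 O.
Implicit hydrogens by atom environment:
  4 × C (aromatic): no H
  3 × C: 3 H each → 9
  3 × C: 1 H each → 3
  2 × C (aromatic): 1 H each → 2
  1 × Br: no H
  1 × C: no H
  1 × Cl: no H
  1 × N: 2 H
  1 × O: 1 H
  1 × O: no H
  Total hydrogens = 17.
Molecular formula: C13H17BrClNO2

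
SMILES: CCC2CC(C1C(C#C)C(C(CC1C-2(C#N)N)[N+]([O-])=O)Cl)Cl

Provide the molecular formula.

C15H19Cl2N3O2

Heavy atoms from the SMILES: 15 C, 2 Cl, 3 N, 2 O.
Implicit hydrogens by atom environment:
  8 × C: 1 H each → 8
  3 × C: 2 H each → 6
  3 × C: no H
  2 × Cl: no H
  1 × C: 3 H
  1 × N: 2 H
  1 × N (charge +1): no H
  1 × N: no H
  1 × O: no H
  1 × O (charge -1): no H
  Total hydrogens = 19.
Molecular formula: C15H19Cl2N3O2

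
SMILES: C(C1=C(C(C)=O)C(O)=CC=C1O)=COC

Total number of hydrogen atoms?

12

Hydrogens are implicit in SMILES; fill each atom to its normal valence:
  4 × C (aromatic): no H
  2 × C: 3 H each → 6
  2 × C (aromatic): 1 H each → 2
  2 × C: 1 H each → 2
  2 × O: 1 H each → 2
  2 × O: no H
  1 × C: no H
  Total hydrogens = 12.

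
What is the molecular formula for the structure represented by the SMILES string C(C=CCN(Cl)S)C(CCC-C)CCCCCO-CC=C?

Heavy atoms from the SMILES: 17 C, 1 Cl, 1 N, 1 O, 1 S.
Implicit hydrogens by atom environment:
  12 × C: 2 H each → 24
  4 × C: 1 H each → 4
  1 × C: 3 H
  1 × Cl: no H
  1 × N: no H
  1 × O: no H
  1 × S: 1 H
  Total hydrogens = 32.
Molecular formula: C17H32ClNOS

C17H32ClNOS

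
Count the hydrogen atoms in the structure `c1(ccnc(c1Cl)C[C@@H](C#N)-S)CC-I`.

Hydrogens are implicit in SMILES; fill each atom to its normal valence:
  3 × C: 2 H each → 6
  3 × C (aromatic): no H
  2 × C (aromatic): 1 H each → 2
  1 × C: 1 H
  1 × C: no H
  1 × Cl: no H
  1 × I: no H
  1 × N (aromatic): no H
  1 × N: no H
  1 × S: 1 H
  Total hydrogens = 10.

10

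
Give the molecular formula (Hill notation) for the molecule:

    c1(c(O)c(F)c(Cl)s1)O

Heavy atoms from the SMILES: 4 C, 1 Cl, 1 F, 2 O, 1 S.
Implicit hydrogens by atom environment:
  4 × C (aromatic): no H
  2 × O: 1 H each → 2
  1 × Cl: no H
  1 × F: no H
  1 × S (aromatic): no H
  Total hydrogens = 2.
Molecular formula: C4H2ClFO2S

C4H2ClFO2S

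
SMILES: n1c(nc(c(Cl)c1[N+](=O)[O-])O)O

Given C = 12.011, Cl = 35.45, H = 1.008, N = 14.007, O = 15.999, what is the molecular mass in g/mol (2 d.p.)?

Molecular formula: C4H2ClN3O4.
M = 4×12.011 + 1×35.45 + 2×1.008 + 3×14.007 + 4×15.999 = 191.53 g/mol.

191.53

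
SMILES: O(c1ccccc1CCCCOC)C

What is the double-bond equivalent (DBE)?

4

Molecular formula from the SMILES: C12H18O2.
DoU = (2C + 2 + N − H − X)/2 = (2·12 + 2 + 0 − 18 − 0)/2 = 8/2 = 4.
(Structurally: 1 ring(s) + 3 π bond(s) = 4.)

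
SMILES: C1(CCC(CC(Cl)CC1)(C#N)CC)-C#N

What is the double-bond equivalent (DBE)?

5

Molecular formula from the SMILES: C12H17ClN2.
DoU = (2C + 2 + N − H − X)/2 = (2·12 + 2 + 2 − 17 − 1)/2 = 10/2 = 5.
(Structurally: 1 ring(s) + 4 π bond(s) = 5.)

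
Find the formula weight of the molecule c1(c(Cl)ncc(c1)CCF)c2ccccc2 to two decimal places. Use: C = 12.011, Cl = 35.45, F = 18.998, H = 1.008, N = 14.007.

235.69

Molecular formula: C13H11ClFN.
M = 13×12.011 + 1×35.45 + 1×18.998 + 11×1.008 + 1×14.007 = 235.69 g/mol.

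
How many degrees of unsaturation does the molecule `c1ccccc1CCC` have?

Molecular formula from the SMILES: C9H12.
DoU = (2C + 2 + N − H − X)/2 = (2·9 + 2 + 0 − 12 − 0)/2 = 8/2 = 4.
(Structurally: 1 ring(s) + 3 π bond(s) = 4.)

4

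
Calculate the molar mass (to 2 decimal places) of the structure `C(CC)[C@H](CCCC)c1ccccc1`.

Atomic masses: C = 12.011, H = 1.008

190.33

Molecular formula: C14H22.
M = 14×12.011 + 22×1.008 = 190.33 g/mol.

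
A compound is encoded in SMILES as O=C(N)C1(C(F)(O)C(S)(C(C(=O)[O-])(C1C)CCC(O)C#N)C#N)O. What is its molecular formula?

C13H15FN3O6S-

Heavy atoms from the SMILES: 13 C, 1 F, 3 N, 6 O, 1 S.
Implicit hydrogens by atom environment:
  8 × C: no H
  3 × O: 1 H each → 3
  2 × C: 2 H each → 4
  2 × C: 1 H each → 2
  2 × N: no H
  2 × O: no H
  1 × C: 3 H
  1 × F: no H
  1 × N: 2 H
  1 × O (charge -1): no H
  1 × S: 1 H
  Total hydrogens = 15.
Net charge -1.
Molecular formula: C13H15FN3O6S-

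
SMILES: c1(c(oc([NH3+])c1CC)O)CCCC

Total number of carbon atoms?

10

The symbol for carbon appears 10 times in the SMILES. Lowercase c denotes aromatic carbon and counts toward C.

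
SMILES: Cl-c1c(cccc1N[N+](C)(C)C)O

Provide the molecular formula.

C9H14ClN2O+

Heavy atoms from the SMILES: 9 C, 1 Cl, 2 N, 1 O.
Implicit hydrogens by atom environment:
  3 × C: 3 H each → 9
  3 × C (aromatic): 1 H each → 3
  3 × C (aromatic): no H
  1 × Cl: no H
  1 × N: 1 H
  1 × N (charge +1): no H
  1 × O: 1 H
  Total hydrogens = 14.
Net charge +1.
Molecular formula: C9H14ClN2O+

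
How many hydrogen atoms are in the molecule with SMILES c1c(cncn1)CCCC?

12

Hydrogens are implicit in SMILES; fill each atom to its normal valence:
  3 × C: 2 H each → 6
  3 × C (aromatic): 1 H each → 3
  2 × N (aromatic): no H
  1 × C: 3 H
  1 × C (aromatic): no H
  Total hydrogens = 12.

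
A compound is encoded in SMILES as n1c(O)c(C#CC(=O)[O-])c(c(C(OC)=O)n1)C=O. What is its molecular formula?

C10H5N2O6-

Heavy atoms from the SMILES: 10 C, 2 N, 6 O.
Implicit hydrogens by atom environment:
  4 × C (aromatic): no H
  4 × C: no H
  4 × O: no H
  2 × N (aromatic): no H
  1 × C: 3 H
  1 × C: 1 H
  1 × O: 1 H
  1 × O (charge -1): no H
  Total hydrogens = 5.
Net charge -1.
Molecular formula: C10H5N2O6-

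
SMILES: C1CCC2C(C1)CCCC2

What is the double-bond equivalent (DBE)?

2

Molecular formula from the SMILES: C10H18.
DoU = (2C + 2 + N − H − X)/2 = (2·10 + 2 + 0 − 18 − 0)/2 = 4/2 = 2.
(Structurally: 2 ring(s) + 0 π bond(s) = 2.)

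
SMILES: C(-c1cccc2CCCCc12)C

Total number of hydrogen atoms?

Hydrogens are implicit in SMILES; fill each atom to its normal valence:
  5 × C: 2 H each → 10
  3 × C (aromatic): 1 H each → 3
  3 × C (aromatic): no H
  1 × C: 3 H
  Total hydrogens = 16.

16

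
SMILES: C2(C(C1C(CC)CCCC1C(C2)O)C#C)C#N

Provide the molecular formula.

Heavy atoms from the SMILES: 15 C, 1 N, 1 O.
Implicit hydrogens by atom environment:
  7 × C: 1 H each → 7
  5 × C: 2 H each → 10
  2 × C: no H
  1 × C: 3 H
  1 × N: no H
  1 × O: 1 H
  Total hydrogens = 21.
Molecular formula: C15H21NO

C15H21NO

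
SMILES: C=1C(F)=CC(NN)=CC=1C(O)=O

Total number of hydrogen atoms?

7

Hydrogens are implicit in SMILES; fill each atom to its normal valence:
  3 × C (aromatic): 1 H each → 3
  3 × C (aromatic): no H
  1 × C: no H
  1 × F: no H
  1 × N: 2 H
  1 × N: 1 H
  1 × O: 1 H
  1 × O: no H
  Total hydrogens = 7.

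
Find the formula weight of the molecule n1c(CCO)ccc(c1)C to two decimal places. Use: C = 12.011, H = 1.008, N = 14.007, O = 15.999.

Molecular formula: C8H11NO.
M = 8×12.011 + 11×1.008 + 1×14.007 + 1×15.999 = 137.18 g/mol.

137.18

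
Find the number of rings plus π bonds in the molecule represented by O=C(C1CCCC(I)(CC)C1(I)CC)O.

2

Molecular formula from the SMILES: C11H18I2O2.
DoU = (2C + 2 + N − H − X)/2 = (2·11 + 2 + 0 − 18 − 2)/2 = 4/2 = 2.
(Structurally: 1 ring(s) + 1 π bond(s) = 2.)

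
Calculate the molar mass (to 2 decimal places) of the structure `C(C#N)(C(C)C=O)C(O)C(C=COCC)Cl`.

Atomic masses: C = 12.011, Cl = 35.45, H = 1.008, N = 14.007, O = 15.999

245.70

Molecular formula: C11H16ClNO3.
M = 11×12.011 + 1×35.45 + 16×1.008 + 1×14.007 + 3×15.999 = 245.70 g/mol.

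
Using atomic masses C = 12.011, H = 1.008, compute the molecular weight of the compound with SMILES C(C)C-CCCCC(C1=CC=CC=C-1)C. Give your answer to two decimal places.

204.36

Molecular formula: C15H24.
M = 15×12.011 + 24×1.008 = 204.36 g/mol.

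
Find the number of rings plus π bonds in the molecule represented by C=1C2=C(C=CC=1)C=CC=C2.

Molecular formula from the SMILES: C10H8.
DoU = (2C + 2 + N − H − X)/2 = (2·10 + 2 + 0 − 8 − 0)/2 = 14/2 = 7.
(Structurally: 2 ring(s) + 5 π bond(s) = 7.)

7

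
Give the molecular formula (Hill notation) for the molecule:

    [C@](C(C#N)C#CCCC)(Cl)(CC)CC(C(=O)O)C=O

C14H18ClNO3

Heavy atoms from the SMILES: 14 C, 1 Cl, 1 N, 3 O.
Implicit hydrogens by atom environment:
  5 × C: no H
  4 × C: 2 H each → 8
  3 × C: 1 H each → 3
  2 × C: 3 H each → 6
  2 × O: no H
  1 × Cl: no H
  1 × N: no H
  1 × O: 1 H
  Total hydrogens = 18.
Molecular formula: C14H18ClNO3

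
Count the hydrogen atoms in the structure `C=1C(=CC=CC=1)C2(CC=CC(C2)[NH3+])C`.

Hydrogens are implicit in SMILES; fill each atom to its normal valence:
  5 × C (aromatic): 1 H each → 5
  3 × C: 1 H each → 3
  2 × C: 2 H each → 4
  1 × C: 3 H
  1 × C: no H
  1 × C (aromatic): no H
  1 × N (charge +1): 3 H
  Total hydrogens = 18.

18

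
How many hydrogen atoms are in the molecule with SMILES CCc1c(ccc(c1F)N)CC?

14

Hydrogens are implicit in SMILES; fill each atom to its normal valence:
  4 × C (aromatic): no H
  2 × C: 3 H each → 6
  2 × C: 2 H each → 4
  2 × C (aromatic): 1 H each → 2
  1 × F: no H
  1 × N: 2 H
  Total hydrogens = 14.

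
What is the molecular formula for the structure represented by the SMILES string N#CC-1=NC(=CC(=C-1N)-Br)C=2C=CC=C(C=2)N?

C12H9BrN4

Heavy atoms from the SMILES: 1 Br, 12 C, 4 N.
Implicit hydrogens by atom environment:
  6 × C (aromatic): no H
  5 × C (aromatic): 1 H each → 5
  2 × N: 2 H each → 4
  1 × Br: no H
  1 × C: no H
  1 × N (aromatic): no H
  1 × N: no H
  Total hydrogens = 9.
Molecular formula: C12H9BrN4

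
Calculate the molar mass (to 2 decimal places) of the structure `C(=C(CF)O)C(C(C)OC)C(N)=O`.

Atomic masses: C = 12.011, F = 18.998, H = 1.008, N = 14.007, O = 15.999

191.20

Molecular formula: C8H14FNO3.
M = 8×12.011 + 1×18.998 + 14×1.008 + 1×14.007 + 3×15.999 = 191.20 g/mol.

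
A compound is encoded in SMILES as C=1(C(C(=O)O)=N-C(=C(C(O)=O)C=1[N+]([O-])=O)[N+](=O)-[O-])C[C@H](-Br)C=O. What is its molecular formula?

Heavy atoms from the SMILES: 1 Br, 10 C, 3 N, 9 O.
Implicit hydrogens by atom environment:
  5 × C (aromatic): no H
  5 × O: no H
  2 × C: 1 H each → 2
  2 × C: no H
  2 × N (charge +1): no H
  2 × O: 1 H each → 2
  2 × O (charge -1): no H
  1 × Br: no H
  1 × C: 2 H
  1 × N (aromatic): no H
  Total hydrogens = 6.
Molecular formula: C10H6BrN3O9

C10H6BrN3O9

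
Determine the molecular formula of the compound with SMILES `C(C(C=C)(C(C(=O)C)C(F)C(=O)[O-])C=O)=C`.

Heavy atoms from the SMILES: 11 C, 1 F, 4 O.
Implicit hydrogens by atom environment:
  5 × C: 1 H each → 5
  3 × C: no H
  3 × O: no H
  2 × C: 2 H each → 4
  1 × C: 3 H
  1 × F: no H
  1 × O (charge -1): no H
  Total hydrogens = 12.
Net charge -1.
Molecular formula: C11H12FO4-

C11H12FO4-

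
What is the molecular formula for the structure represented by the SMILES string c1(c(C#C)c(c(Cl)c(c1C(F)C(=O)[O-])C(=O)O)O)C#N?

Heavy atoms from the SMILES: 12 C, 1 Cl, 1 F, 1 N, 5 O.
Implicit hydrogens by atom environment:
  6 × C (aromatic): no H
  4 × C: no H
  2 × C: 1 H each → 2
  2 × O: 1 H each → 2
  2 × O: no H
  1 × Cl: no H
  1 × F: no H
  1 × N: no H
  1 × O (charge -1): no H
  Total hydrogens = 4.
Net charge -1.
Molecular formula: C12H4ClFNO5-

C12H4ClFNO5-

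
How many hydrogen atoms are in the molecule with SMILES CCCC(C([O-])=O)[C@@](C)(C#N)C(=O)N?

Hydrogens are implicit in SMILES; fill each atom to its normal valence:
  4 × C: no H
  2 × C: 3 H each → 6
  2 × C: 2 H each → 4
  2 × O: no H
  1 × C: 1 H
  1 × N: 2 H
  1 × N: no H
  1 × O (charge -1): no H
  Total hydrogens = 13.

13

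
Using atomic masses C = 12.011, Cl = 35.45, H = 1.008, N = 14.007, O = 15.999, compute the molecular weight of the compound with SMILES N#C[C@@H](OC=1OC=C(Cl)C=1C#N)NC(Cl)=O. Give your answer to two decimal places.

Molecular formula: C8H3Cl2N3O3.
M = 8×12.011 + 2×35.45 + 3×1.008 + 3×14.007 + 3×15.999 = 260.03 g/mol.

260.03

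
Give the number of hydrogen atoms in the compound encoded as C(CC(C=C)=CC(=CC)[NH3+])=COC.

18

Hydrogens are implicit in SMILES; fill each atom to its normal valence:
  5 × C: 1 H each → 5
  2 × C: 3 H each → 6
  2 × C: 2 H each → 4
  2 × C: no H
  1 × N (charge +1): 3 H
  1 × O: no H
  Total hydrogens = 18.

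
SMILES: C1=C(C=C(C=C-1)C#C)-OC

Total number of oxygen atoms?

The symbol for oxygen appears 1 time in the SMILES.

1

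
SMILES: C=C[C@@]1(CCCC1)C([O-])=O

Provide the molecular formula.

Heavy atoms from the SMILES: 8 C, 2 O.
Implicit hydrogens by atom environment:
  5 × C: 2 H each → 10
  2 × C: no H
  1 × C: 1 H
  1 × O: no H
  1 × O (charge -1): no H
  Total hydrogens = 11.
Net charge -1.
Molecular formula: C8H11O2-

C8H11O2-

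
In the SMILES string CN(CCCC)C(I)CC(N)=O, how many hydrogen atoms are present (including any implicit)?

Hydrogens are implicit in SMILES; fill each atom to its normal valence:
  4 × C: 2 H each → 8
  2 × C: 3 H each → 6
  1 × C: 1 H
  1 × C: no H
  1 × I: no H
  1 × N: 2 H
  1 × N: no H
  1 × O: no H
  Total hydrogens = 17.

17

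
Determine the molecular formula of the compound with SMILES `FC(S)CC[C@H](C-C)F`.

C6H12F2S

Heavy atoms from the SMILES: 6 C, 2 F, 1 S.
Implicit hydrogens by atom environment:
  3 × C: 2 H each → 6
  2 × C: 1 H each → 2
  2 × F: no H
  1 × C: 3 H
  1 × S: 1 H
  Total hydrogens = 12.
Molecular formula: C6H12F2S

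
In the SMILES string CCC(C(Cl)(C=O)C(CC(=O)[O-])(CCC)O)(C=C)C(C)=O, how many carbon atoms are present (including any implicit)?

The symbol for carbon appears 15 times in the SMILES. (Cl is a single chlorine, not C + l.)

15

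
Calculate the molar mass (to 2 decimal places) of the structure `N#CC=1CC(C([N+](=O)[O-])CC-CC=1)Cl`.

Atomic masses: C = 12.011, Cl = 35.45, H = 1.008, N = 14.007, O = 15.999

214.65

Molecular formula: C9H11ClN2O2.
M = 9×12.011 + 1×35.45 + 11×1.008 + 2×14.007 + 2×15.999 = 214.65 g/mol.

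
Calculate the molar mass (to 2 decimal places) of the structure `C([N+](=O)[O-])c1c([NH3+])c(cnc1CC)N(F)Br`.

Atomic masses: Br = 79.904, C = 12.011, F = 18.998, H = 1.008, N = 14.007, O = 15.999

294.10

Molecular formula: C8H11BrFN4O2+.
M = 1×79.904 + 8×12.011 + 1×18.998 + 11×1.008 + 4×14.007 + 2×15.999 = 294.10 g/mol.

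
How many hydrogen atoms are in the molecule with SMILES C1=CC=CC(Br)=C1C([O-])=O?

4

Hydrogens are implicit in SMILES; fill each atom to its normal valence:
  4 × C (aromatic): 1 H each → 4
  2 × C (aromatic): no H
  1 × Br: no H
  1 × C: no H
  1 × O: no H
  1 × O (charge -1): no H
  Total hydrogens = 4.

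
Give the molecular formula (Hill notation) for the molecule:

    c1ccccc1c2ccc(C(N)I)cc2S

Heavy atoms from the SMILES: 13 C, 1 I, 1 N, 1 S.
Implicit hydrogens by atom environment:
  8 × C (aromatic): 1 H each → 8
  4 × C (aromatic): no H
  1 × C: 1 H
  1 × I: no H
  1 × N: 2 H
  1 × S: 1 H
  Total hydrogens = 12.
Molecular formula: C13H12INS

C13H12INS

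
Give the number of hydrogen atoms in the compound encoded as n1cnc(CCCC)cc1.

12

Hydrogens are implicit in SMILES; fill each atom to its normal valence:
  3 × C: 2 H each → 6
  3 × C (aromatic): 1 H each → 3
  2 × N (aromatic): no H
  1 × C: 3 H
  1 × C (aromatic): no H
  Total hydrogens = 12.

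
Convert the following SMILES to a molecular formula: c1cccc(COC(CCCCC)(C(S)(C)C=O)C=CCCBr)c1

Heavy atoms from the SMILES: 1 Br, 20 C, 2 O, 1 S.
Implicit hydrogens by atom environment:
  7 × C: 2 H each → 14
  5 × C (aromatic): 1 H each → 5
  3 × C: 1 H each → 3
  2 × C: 3 H each → 6
  2 × C: no H
  2 × O: no H
  1 × Br: no H
  1 × C (aromatic): no H
  1 × S: 1 H
  Total hydrogens = 29.
Molecular formula: C20H29BrO2S

C20H29BrO2S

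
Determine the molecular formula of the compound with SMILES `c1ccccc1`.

C6H6

Heavy atoms from the SMILES: 6 C.
Implicit hydrogens by atom environment:
  6 × C (aromatic): 1 H each → 6
  Total hydrogens = 6.
Molecular formula: C6H6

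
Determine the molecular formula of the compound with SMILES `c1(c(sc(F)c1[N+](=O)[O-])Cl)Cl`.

C4Cl2FNO2S

Heavy atoms from the SMILES: 4 C, 2 Cl, 1 F, 1 N, 2 O, 1 S.
Implicit hydrogens by atom environment:
  4 × C (aromatic): no H
  2 × Cl: no H
  1 × F: no H
  1 × N (charge +1): no H
  1 × O: no H
  1 × O (charge -1): no H
  1 × S (aromatic): no H
  Total hydrogens = 0.
Molecular formula: C4Cl2FNO2S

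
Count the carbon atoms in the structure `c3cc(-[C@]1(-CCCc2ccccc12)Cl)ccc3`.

16

The symbol for carbon appears 16 times in the SMILES. Lowercase c denotes aromatic carbon and counts toward C.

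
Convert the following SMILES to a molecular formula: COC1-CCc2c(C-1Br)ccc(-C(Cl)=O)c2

Heavy atoms from the SMILES: 1 Br, 12 C, 1 Cl, 2 O.
Implicit hydrogens by atom environment:
  3 × C (aromatic): 1 H each → 3
  3 × C (aromatic): no H
  2 × C: 2 H each → 4
  2 × C: 1 H each → 2
  2 × O: no H
  1 × Br: no H
  1 × C: 3 H
  1 × C: no H
  1 × Cl: no H
  Total hydrogens = 12.
Molecular formula: C12H12BrClO2

C12H12BrClO2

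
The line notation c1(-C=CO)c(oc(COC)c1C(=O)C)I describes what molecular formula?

C10H11IO4

Heavy atoms from the SMILES: 10 C, 1 I, 4 O.
Implicit hydrogens by atom environment:
  4 × C (aromatic): no H
  2 × C: 3 H each → 6
  2 × C: 1 H each → 2
  2 × O: no H
  1 × C: 2 H
  1 × C: no H
  1 × I: no H
  1 × O: 1 H
  1 × O (aromatic): no H
  Total hydrogens = 11.
Molecular formula: C10H11IO4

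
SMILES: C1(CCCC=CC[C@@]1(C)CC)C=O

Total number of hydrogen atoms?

Hydrogens are implicit in SMILES; fill each atom to its normal valence:
  5 × C: 2 H each → 10
  4 × C: 1 H each → 4
  2 × C: 3 H each → 6
  1 × C: no H
  1 × O: no H
  Total hydrogens = 20.

20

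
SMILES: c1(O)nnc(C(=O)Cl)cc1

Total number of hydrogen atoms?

Hydrogens are implicit in SMILES; fill each atom to its normal valence:
  2 × C (aromatic): 1 H each → 2
  2 × C (aromatic): no H
  2 × N (aromatic): no H
  1 × C: no H
  1 × Cl: no H
  1 × O: 1 H
  1 × O: no H
  Total hydrogens = 3.

3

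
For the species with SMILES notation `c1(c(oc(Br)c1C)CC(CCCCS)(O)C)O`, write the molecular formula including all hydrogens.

Heavy atoms from the SMILES: 1 Br, 12 C, 3 O, 1 S.
Implicit hydrogens by atom environment:
  5 × C: 2 H each → 10
  4 × C (aromatic): no H
  2 × C: 3 H each → 6
  2 × O: 1 H each → 2
  1 × Br: no H
  1 × C: no H
  1 × O (aromatic): no H
  1 × S: 1 H
  Total hydrogens = 19.
Molecular formula: C12H19BrO3S

C12H19BrO3S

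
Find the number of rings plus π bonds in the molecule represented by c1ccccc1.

4

Molecular formula from the SMILES: C6H6.
DoU = (2C + 2 + N − H − X)/2 = (2·6 + 2 + 0 − 6 − 0)/2 = 8/2 = 4.
(Structurally: 1 ring(s) + 3 π bond(s) = 4.)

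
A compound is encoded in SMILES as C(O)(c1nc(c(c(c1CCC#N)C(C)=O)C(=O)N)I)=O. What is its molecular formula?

Heavy atoms from the SMILES: 12 C, 1 I, 3 N, 4 O.
Implicit hydrogens by atom environment:
  5 × C (aromatic): no H
  4 × C: no H
  3 × O: no H
  2 × C: 2 H each → 4
  1 × C: 3 H
  1 × I: no H
  1 × N: 2 H
  1 × N (aromatic): no H
  1 × N: no H
  1 × O: 1 H
  Total hydrogens = 10.
Molecular formula: C12H10IN3O4

C12H10IN3O4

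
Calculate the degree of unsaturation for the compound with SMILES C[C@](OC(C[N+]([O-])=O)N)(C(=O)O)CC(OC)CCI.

2

Molecular formula from the SMILES: C10H19IN2O6.
DoU = (2C + 2 + N − H − X)/2 = (2·10 + 2 + 2 − 19 − 1)/2 = 4/2 = 2.
(Structurally: 0 ring(s) + 2 π bond(s) = 2.)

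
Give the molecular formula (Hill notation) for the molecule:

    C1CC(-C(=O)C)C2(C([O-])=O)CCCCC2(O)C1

C13H19O4-

Heavy atoms from the SMILES: 13 C, 4 O.
Implicit hydrogens by atom environment:
  7 × C: 2 H each → 14
  4 × C: no H
  2 × O: no H
  1 × C: 3 H
  1 × C: 1 H
  1 × O: 1 H
  1 × O (charge -1): no H
  Total hydrogens = 19.
Net charge -1.
Molecular formula: C13H19O4-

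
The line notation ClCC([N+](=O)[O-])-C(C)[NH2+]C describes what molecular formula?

C5H12ClN2O2+

Heavy atoms from the SMILES: 5 C, 1 Cl, 2 N, 2 O.
Implicit hydrogens by atom environment:
  2 × C: 3 H each → 6
  2 × C: 1 H each → 2
  1 × C: 2 H
  1 × Cl: no H
  1 × N (charge +1): 2 H
  1 × N (charge +1): no H
  1 × O: no H
  1 × O (charge -1): no H
  Total hydrogens = 12.
Net charge +1.
Molecular formula: C5H12ClN2O2+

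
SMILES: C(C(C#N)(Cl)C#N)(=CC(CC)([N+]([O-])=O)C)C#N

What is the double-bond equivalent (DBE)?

8

Molecular formula from the SMILES: C10H9ClN4O2.
DoU = (2C + 2 + N − H − X)/2 = (2·10 + 2 + 4 − 9 − 1)/2 = 16/2 = 8.
(Structurally: 0 ring(s) + 8 π bond(s) = 8.)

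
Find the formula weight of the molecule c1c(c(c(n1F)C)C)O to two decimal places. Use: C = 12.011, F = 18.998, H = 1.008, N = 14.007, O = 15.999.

Molecular formula: C6H8FNO.
M = 6×12.011 + 1×18.998 + 8×1.008 + 1×14.007 + 1×15.999 = 129.13 g/mol.

129.13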